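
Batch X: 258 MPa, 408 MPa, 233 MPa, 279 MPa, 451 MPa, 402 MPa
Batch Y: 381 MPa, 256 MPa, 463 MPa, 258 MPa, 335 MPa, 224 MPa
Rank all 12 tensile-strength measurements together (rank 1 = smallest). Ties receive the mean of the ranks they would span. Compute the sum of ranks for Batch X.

42.5

Sorted (ascending): 224, 233, 256, 258, 258, 279, 335, 381, 402, 408, 451, 463
The 2 values of 258 occupy positions 4–5 → average rank (4+5)/2 = 4.5.
Batch X values → pooled ranks: 258→4.5, 408→10, 233→2, 279→6, 451→11, 402→9
Rank sum = 4.5 + 10 + 2 + 6 + 11 + 9 = 42.5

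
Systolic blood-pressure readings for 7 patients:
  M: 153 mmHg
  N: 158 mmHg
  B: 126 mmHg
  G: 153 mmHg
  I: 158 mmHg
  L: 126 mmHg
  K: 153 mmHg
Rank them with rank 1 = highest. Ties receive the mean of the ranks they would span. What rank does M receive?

4

Sorted (descending): 158, 158, 153, 153, 153, 126, 126
The 2 values of 158 occupy positions 1–2 → average rank (1+2)/2 = 1.5.
The 3 values of 153 occupy positions 3–5 → average rank 4.
The 2 values of 126 occupy positions 6–7 → average rank (6+7)/2 = 6.5.
M has value 153 mmHg → rank 4.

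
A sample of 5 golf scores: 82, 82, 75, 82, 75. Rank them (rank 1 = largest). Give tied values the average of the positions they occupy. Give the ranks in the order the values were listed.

2, 2, 4.5, 2, 4.5

Sorted (descending): 82, 82, 82, 75, 75
The 3 values of 82 occupy positions 1–3 → average rank 2.
The 2 values of 75 occupy positions 4–5 → average rank (4+5)/2 = 4.5.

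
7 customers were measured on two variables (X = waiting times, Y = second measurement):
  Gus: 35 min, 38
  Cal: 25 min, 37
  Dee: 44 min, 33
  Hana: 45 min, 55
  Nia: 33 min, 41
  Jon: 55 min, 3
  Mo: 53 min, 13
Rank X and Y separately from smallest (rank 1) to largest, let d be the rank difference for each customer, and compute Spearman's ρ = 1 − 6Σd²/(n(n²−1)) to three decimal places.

-0.536

Ranks of variable 1: 3, 1, 4, 5, 2, 7, 6
Ranks of variable 2: 5, 4, 3, 7, 6, 1, 2
d = r₁ − r₂: -2, -3, 1, -2, -4, 6, 4
d²: 4, 9, 1, 4, 16, 36, 16; Σd² = 86
ρ = 1 − 6·86/(7·48) = 1 − 516/336 = -0.536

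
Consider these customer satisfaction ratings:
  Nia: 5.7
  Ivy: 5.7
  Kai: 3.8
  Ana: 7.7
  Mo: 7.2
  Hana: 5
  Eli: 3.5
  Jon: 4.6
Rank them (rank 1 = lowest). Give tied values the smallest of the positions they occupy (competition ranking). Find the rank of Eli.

1

Sorted (ascending): 3.5, 3.8, 4.6, 5, 5.7, 5.7, 7.2, 7.7
The 2 values of 5.7 occupy positions 5–6 → each gets rank 5.
Eli has value 3.5 → rank 1.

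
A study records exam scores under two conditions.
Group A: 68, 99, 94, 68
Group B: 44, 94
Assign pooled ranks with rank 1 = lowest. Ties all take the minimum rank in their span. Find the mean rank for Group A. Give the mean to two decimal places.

3.50

Sorted (ascending): 44, 68, 68, 94, 94, 99
The 2 values of 68 occupy positions 2–3 → each gets rank 2.
The 2 values of 94 occupy positions 4–5 → each gets rank 4.
Group A values → pooled ranks: 68→2, 99→6, 94→4, 68→2
Mean rank = (2 + 6 + 4 + 2) / 4 = 3.50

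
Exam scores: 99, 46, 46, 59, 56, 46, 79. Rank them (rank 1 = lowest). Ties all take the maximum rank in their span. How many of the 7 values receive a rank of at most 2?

0

Sorted (ascending): 46, 46, 46, 56, 59, 79, 99
The 3 values of 46 occupy positions 1–3 → each gets rank 3.
Ranks ≤ 2: {} → 0 values.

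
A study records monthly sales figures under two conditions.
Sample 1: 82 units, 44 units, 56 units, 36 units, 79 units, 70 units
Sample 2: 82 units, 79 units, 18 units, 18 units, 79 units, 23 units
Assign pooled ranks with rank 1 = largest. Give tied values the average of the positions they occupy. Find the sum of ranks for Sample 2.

42.5

Sorted (descending): 82, 82, 79, 79, 79, 70, 56, 44, 36, 23, 18, 18
The 2 values of 82 occupy positions 1–2 → average rank (1+2)/2 = 1.5.
The 3 values of 79 occupy positions 3–5 → average rank 4.
The 2 values of 18 occupy positions 11–12 → average rank (11+12)/2 = 11.5.
Sample 2 values → pooled ranks: 82→1.5, 79→4, 18→11.5, 18→11.5, 79→4, 23→10
Rank sum = 1.5 + 4 + 11.5 + 11.5 + 4 + 10 = 42.5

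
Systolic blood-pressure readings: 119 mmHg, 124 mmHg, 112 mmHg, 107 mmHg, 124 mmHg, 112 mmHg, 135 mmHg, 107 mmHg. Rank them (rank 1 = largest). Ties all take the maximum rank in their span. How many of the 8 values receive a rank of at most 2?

1

Sorted (descending): 135, 124, 124, 119, 112, 112, 107, 107
The 2 values of 124 occupy positions 2–3 → each gets rank 3.
The 2 values of 112 occupy positions 5–6 → each gets rank 6.
The 2 values of 107 occupy positions 7–8 → each gets rank 8.
Ranks ≤ 2: {1} → 1 value.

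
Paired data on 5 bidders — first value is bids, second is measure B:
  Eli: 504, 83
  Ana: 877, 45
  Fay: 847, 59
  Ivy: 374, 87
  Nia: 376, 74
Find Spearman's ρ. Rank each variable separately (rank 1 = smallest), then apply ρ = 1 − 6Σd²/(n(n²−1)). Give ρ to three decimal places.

-0.900

Ranks of variable 1: 3, 5, 4, 1, 2
Ranks of variable 2: 4, 1, 2, 5, 3
d = r₁ − r₂: -1, 4, 2, -4, -1
d²: 1, 16, 4, 16, 1; Σd² = 38
ρ = 1 − 6·38/(5·24) = 1 − 228/120 = -0.900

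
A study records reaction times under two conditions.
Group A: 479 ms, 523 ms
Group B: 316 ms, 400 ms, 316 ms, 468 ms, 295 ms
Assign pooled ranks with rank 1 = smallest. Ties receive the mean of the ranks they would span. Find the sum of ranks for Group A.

13

Sorted (ascending): 295, 316, 316, 400, 468, 479, 523
The 2 values of 316 occupy positions 2–3 → average rank (2+3)/2 = 2.5.
Group A values → pooled ranks: 479→6, 523→7
Rank sum = 6 + 7 = 13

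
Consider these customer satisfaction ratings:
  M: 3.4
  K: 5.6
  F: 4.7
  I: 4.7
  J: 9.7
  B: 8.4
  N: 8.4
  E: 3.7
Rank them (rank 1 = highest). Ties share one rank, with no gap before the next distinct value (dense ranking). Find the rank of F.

4

Sorted (descending): 9.7, 8.4, 8.4, 5.6, 4.7, 4.7, 3.7, 3.4
The 2 values of 8.4 share dense rank 2.
The 2 values of 4.7 share dense rank 4.
Remaining distinct values take the next consecutive integers.
F has value 4.7 → rank 4.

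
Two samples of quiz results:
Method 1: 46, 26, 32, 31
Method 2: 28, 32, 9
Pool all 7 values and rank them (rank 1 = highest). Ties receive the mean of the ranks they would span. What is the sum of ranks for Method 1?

Sorted (descending): 46, 32, 32, 31, 28, 26, 9
The 2 values of 32 occupy positions 2–3 → average rank (2+3)/2 = 2.5.
Method 1 values → pooled ranks: 46→1, 26→6, 32→2.5, 31→4
Rank sum = 1 + 6 + 2.5 + 4 = 13.5

13.5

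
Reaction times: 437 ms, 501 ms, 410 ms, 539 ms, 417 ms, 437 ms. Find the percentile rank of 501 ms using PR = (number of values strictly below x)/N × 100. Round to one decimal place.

66.7

N = 6.
Strictly below 501: 4. Equal to 501: 1.
PR = 4/6 × 100 = 66.7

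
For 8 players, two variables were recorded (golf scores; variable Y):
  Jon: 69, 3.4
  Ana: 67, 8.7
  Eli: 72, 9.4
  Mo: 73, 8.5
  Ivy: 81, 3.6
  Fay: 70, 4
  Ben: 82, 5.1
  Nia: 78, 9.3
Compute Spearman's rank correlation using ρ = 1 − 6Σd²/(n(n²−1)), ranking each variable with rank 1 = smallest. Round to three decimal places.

0.000

Ranks of variable 1: 2, 1, 4, 5, 7, 3, 8, 6
Ranks of variable 2: 1, 6, 8, 5, 2, 3, 4, 7
d = r₁ − r₂: 1, -5, -4, 0, 5, 0, 4, -1
d²: 1, 25, 16, 0, 25, 0, 16, 1; Σd² = 84
ρ = 1 − 6·84/(8·63) = 1 − 504/504 = 0.000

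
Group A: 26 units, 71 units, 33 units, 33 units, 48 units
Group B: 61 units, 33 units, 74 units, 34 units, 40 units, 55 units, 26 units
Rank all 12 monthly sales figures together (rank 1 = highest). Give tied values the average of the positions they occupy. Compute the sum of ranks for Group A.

Sorted (descending): 74, 71, 61, 55, 48, 40, 34, 33, 33, 33, 26, 26
The 3 values of 33 occupy positions 8–10 → average rank 9.
The 2 values of 26 occupy positions 11–12 → average rank (11+12)/2 = 11.5.
Group A values → pooled ranks: 26→11.5, 71→2, 33→9, 33→9, 48→5
Rank sum = 11.5 + 2 + 9 + 9 + 5 = 36.5

36.5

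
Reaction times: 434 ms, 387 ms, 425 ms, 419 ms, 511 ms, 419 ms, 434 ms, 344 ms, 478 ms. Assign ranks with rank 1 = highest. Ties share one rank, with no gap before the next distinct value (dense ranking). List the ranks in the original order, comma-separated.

Sorted (descending): 511, 478, 434, 434, 425, 419, 419, 387, 344
The 2 values of 434 share dense rank 3.
The 2 values of 419 share dense rank 5.
Remaining distinct values take the next consecutive integers.

3, 6, 4, 5, 1, 5, 3, 7, 2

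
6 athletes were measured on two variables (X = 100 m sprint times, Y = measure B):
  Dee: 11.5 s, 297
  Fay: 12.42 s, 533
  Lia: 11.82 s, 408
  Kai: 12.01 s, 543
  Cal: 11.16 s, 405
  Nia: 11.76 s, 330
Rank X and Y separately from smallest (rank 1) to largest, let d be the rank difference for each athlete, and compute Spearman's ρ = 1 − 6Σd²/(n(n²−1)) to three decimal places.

0.771

Ranks of variable 1: 2, 6, 4, 5, 1, 3
Ranks of variable 2: 1, 5, 4, 6, 3, 2
d = r₁ − r₂: 1, 1, 0, -1, -2, 1
d²: 1, 1, 0, 1, 4, 1; Σd² = 8
ρ = 1 − 6·8/(6·35) = 1 − 48/210 = 0.771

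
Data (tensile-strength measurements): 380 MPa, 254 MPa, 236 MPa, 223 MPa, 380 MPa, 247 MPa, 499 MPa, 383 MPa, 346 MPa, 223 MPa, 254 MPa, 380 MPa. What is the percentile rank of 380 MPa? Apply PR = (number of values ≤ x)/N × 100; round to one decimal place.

N = 12.
Strictly below 380: 7. Equal to 380: 3.
PR = 10/12 × 100 = 83.3

83.3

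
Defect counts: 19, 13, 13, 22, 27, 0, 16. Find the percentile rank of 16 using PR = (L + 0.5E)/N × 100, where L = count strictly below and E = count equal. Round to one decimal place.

50.0

N = 7.
Strictly below 16: 3. Equal to 16: 1.
PR = (3 + 0.5·1)/7 × 100 = 50.0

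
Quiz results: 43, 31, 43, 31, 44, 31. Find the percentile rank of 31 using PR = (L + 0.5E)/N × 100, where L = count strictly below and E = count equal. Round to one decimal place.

25.0

N = 6.
Strictly below 31: 0. Equal to 31: 3.
PR = (0 + 0.5·3)/6 × 100 = 25.0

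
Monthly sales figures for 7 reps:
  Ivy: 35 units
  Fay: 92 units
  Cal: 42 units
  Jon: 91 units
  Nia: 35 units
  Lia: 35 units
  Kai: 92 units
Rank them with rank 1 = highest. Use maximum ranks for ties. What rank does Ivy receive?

Sorted (descending): 92, 92, 91, 42, 35, 35, 35
The 2 values of 92 occupy positions 1–2 → each gets rank 2.
The 3 values of 35 occupy positions 5–7 → each gets rank 7.
Ivy has value 35 units → rank 7.

7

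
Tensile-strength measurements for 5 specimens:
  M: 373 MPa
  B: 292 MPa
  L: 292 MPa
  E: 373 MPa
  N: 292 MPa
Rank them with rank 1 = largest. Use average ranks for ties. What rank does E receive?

1.5

Sorted (descending): 373, 373, 292, 292, 292
The 2 values of 373 occupy positions 1–2 → average rank (1+2)/2 = 1.5.
The 3 values of 292 occupy positions 3–5 → average rank 4.
E has value 373 MPa → rank 1.5.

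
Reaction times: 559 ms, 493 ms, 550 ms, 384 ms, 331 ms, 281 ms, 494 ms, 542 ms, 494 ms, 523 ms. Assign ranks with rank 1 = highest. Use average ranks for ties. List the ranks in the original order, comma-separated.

1, 7, 2, 8, 9, 10, 5.5, 3, 5.5, 4

Sorted (descending): 559, 550, 542, 523, 494, 494, 493, 384, 331, 281
The 2 values of 494 occupy positions 5–6 → average rank (5+6)/2 = 5.5.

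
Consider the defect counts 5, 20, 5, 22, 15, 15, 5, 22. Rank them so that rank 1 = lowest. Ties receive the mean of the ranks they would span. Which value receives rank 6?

Sorted (ascending): 5, 5, 5, 15, 15, 20, 22, 22
The 3 values of 5 occupy positions 1–3 → average rank 2.
The 2 values of 15 occupy positions 4–5 → average rank (4+5)/2 = 4.5.
The 2 values of 22 occupy positions 7–8 → average rank (7+8)/2 = 7.5.
Rank 6 → value 20.

20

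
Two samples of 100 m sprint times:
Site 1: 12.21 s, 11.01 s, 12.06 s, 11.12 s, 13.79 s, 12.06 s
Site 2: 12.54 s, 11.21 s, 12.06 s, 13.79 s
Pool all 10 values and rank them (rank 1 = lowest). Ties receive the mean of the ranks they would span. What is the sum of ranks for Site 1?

29.5

Sorted (ascending): 11.01, 11.12, 11.21, 12.06, 12.06, 12.06, 12.21, 12.54, 13.79, 13.79
The 3 values of 12.06 occupy positions 4–6 → average rank 5.
The 2 values of 13.79 occupy positions 9–10 → average rank (9+10)/2 = 9.5.
Site 1 values → pooled ranks: 12.21→7, 11.01→1, 12.06→5, 11.12→2, 13.79→9.5, 12.06→5
Rank sum = 7 + 1 + 5 + 2 + 9.5 + 5 = 29.5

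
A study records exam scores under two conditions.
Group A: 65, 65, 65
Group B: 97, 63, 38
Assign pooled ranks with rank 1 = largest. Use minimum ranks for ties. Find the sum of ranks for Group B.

12

Sorted (descending): 97, 65, 65, 65, 63, 38
The 3 values of 65 occupy positions 2–4 → each gets rank 2.
Group B values → pooled ranks: 97→1, 63→5, 38→6
Rank sum = 1 + 5 + 6 = 12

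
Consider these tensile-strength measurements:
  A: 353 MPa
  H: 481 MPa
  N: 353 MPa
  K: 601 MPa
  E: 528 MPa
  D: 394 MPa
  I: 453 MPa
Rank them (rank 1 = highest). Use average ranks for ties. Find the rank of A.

6.5

Sorted (descending): 601, 528, 481, 453, 394, 353, 353
The 2 values of 353 occupy positions 6–7 → average rank (6+7)/2 = 6.5.
A has value 353 MPa → rank 6.5.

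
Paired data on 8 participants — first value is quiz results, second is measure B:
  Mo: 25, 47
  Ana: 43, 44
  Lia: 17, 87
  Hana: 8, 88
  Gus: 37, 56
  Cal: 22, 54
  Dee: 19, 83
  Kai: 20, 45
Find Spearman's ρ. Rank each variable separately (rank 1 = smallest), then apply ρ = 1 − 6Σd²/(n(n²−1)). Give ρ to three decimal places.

-0.786

Ranks of variable 1: 6, 8, 2, 1, 7, 5, 3, 4
Ranks of variable 2: 3, 1, 7, 8, 5, 4, 6, 2
d = r₁ − r₂: 3, 7, -5, -7, 2, 1, -3, 2
d²: 9, 49, 25, 49, 4, 1, 9, 4; Σd² = 150
ρ = 1 − 6·150/(8·63) = 1 − 900/504 = -0.786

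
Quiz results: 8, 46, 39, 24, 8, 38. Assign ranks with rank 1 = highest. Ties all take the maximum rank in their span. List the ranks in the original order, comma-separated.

Sorted (descending): 46, 39, 38, 24, 8, 8
The 2 values of 8 occupy positions 5–6 → each gets rank 6.

6, 1, 2, 4, 6, 3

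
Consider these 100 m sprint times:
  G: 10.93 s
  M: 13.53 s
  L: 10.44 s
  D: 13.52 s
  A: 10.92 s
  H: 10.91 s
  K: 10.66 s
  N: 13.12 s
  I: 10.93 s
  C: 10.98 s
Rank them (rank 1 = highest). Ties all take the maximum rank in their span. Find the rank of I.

6

Sorted (descending): 13.53, 13.52, 13.12, 10.98, 10.93, 10.93, 10.92, 10.91, 10.66, 10.44
The 2 values of 10.93 occupy positions 5–6 → each gets rank 6.
I has value 10.93 s → rank 6.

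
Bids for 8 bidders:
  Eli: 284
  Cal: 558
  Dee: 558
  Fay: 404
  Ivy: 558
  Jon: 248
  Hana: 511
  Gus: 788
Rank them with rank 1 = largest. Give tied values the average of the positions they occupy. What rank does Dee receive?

Sorted (descending): 788, 558, 558, 558, 511, 404, 284, 248
The 3 values of 558 occupy positions 2–4 → average rank 3.
Dee has value 558 → rank 3.

3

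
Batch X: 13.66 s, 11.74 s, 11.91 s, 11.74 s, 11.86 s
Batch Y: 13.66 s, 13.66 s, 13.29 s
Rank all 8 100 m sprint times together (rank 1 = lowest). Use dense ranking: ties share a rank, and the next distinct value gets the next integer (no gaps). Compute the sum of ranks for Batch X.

12

Sorted (ascending): 11.74, 11.74, 11.86, 11.91, 13.29, 13.66, 13.66, 13.66
The 2 values of 11.74 share dense rank 1.
The 3 values of 13.66 share dense rank 5.
Remaining distinct values take the next consecutive integers.
Batch X values → pooled ranks: 13.66→5, 11.74→1, 11.91→3, 11.74→1, 11.86→2
Rank sum = 5 + 1 + 3 + 1 + 2 = 12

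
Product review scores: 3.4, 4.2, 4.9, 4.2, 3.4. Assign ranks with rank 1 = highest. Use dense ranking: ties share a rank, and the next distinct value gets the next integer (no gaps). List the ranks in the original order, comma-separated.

Sorted (descending): 4.9, 4.2, 4.2, 3.4, 3.4
The 2 values of 4.2 share dense rank 2.
The 2 values of 3.4 share dense rank 3.
Remaining distinct values take the next consecutive integers.

3, 2, 1, 2, 3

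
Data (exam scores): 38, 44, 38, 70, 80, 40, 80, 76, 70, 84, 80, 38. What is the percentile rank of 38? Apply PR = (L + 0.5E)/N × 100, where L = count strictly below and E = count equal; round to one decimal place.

12.5

N = 12.
Strictly below 38: 0. Equal to 38: 3.
PR = (0 + 0.5·3)/12 × 100 = 12.5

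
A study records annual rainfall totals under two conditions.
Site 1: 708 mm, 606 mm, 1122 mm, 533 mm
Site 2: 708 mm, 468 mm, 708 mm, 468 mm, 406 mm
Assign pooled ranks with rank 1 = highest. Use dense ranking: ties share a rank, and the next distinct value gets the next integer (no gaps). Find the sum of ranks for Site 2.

Sorted (descending): 1122, 708, 708, 708, 606, 533, 468, 468, 406
The 3 values of 708 share dense rank 2.
The 2 values of 468 share dense rank 5.
Remaining distinct values take the next consecutive integers.
Site 2 values → pooled ranks: 708→2, 468→5, 708→2, 468→5, 406→6
Rank sum = 2 + 5 + 2 + 5 + 6 = 20

20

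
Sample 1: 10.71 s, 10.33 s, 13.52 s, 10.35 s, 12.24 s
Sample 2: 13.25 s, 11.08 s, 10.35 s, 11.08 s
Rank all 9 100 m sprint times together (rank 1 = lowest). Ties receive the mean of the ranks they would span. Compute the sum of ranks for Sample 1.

23.5

Sorted (ascending): 10.33, 10.35, 10.35, 10.71, 11.08, 11.08, 12.24, 13.25, 13.52
The 2 values of 10.35 occupy positions 2–3 → average rank (2+3)/2 = 2.5.
The 2 values of 11.08 occupy positions 5–6 → average rank (5+6)/2 = 5.5.
Sample 1 values → pooled ranks: 10.71→4, 10.33→1, 13.52→9, 10.35→2.5, 12.24→7
Rank sum = 4 + 1 + 9 + 2.5 + 7 = 23.5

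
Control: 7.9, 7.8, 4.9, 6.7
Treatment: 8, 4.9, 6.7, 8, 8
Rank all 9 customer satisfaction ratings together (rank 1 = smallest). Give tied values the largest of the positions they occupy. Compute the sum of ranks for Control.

17

Sorted (ascending): 4.9, 4.9, 6.7, 6.7, 7.8, 7.9, 8, 8, 8
The 2 values of 4.9 occupy positions 1–2 → each gets rank 2.
The 2 values of 6.7 occupy positions 3–4 → each gets rank 4.
The 3 values of 8 occupy positions 7–9 → each gets rank 9.
Control values → pooled ranks: 7.9→6, 7.8→5, 4.9→2, 6.7→4
Rank sum = 6 + 5 + 2 + 4 = 17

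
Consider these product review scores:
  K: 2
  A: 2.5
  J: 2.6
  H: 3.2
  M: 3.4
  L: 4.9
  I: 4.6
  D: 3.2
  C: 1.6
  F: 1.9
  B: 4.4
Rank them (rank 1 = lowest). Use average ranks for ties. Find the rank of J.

5

Sorted (ascending): 1.6, 1.9, 2, 2.5, 2.6, 3.2, 3.2, 3.4, 4.4, 4.6, 4.9
The 2 values of 3.2 occupy positions 6–7 → average rank (6+7)/2 = 6.5.
J has value 2.6 → rank 5.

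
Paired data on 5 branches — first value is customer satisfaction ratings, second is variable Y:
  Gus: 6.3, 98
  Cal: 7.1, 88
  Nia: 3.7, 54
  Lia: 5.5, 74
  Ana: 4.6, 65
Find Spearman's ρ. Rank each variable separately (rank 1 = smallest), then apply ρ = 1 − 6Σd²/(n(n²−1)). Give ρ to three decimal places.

Ranks of variable 1: 4, 5, 1, 3, 2
Ranks of variable 2: 5, 4, 1, 3, 2
d = r₁ − r₂: -1, 1, 0, 0, 0
d²: 1, 1, 0, 0, 0; Σd² = 2
ρ = 1 − 6·2/(5·24) = 1 − 12/120 = 0.900

0.900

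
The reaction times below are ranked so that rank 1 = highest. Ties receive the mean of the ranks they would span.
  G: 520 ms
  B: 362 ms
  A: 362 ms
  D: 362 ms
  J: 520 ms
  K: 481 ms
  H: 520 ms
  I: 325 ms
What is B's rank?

6

Sorted (descending): 520, 520, 520, 481, 362, 362, 362, 325
The 3 values of 520 occupy positions 1–3 → average rank 2.
The 3 values of 362 occupy positions 5–7 → average rank 6.
B has value 362 ms → rank 6.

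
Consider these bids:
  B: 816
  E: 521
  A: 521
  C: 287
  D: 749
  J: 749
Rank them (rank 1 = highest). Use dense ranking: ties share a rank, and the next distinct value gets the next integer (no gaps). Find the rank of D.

2

Sorted (descending): 816, 749, 749, 521, 521, 287
The 2 values of 749 share dense rank 2.
The 2 values of 521 share dense rank 3.
Remaining distinct values take the next consecutive integers.
D has value 749 → rank 2.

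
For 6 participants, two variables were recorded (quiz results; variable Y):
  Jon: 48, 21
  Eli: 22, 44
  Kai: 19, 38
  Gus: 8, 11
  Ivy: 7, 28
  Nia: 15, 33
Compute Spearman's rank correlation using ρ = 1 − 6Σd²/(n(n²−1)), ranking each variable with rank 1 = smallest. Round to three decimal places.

0.314

Ranks of variable 1: 6, 5, 4, 2, 1, 3
Ranks of variable 2: 2, 6, 5, 1, 3, 4
d = r₁ − r₂: 4, -1, -1, 1, -2, -1
d²: 16, 1, 1, 1, 4, 1; Σd² = 24
ρ = 1 − 6·24/(6·35) = 1 − 144/210 = 0.314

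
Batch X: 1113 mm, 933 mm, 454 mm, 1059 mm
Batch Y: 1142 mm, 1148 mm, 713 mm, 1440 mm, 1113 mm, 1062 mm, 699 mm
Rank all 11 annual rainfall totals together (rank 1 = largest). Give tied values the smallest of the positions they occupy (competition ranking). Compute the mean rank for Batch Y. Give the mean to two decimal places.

Sorted (descending): 1440, 1148, 1142, 1113, 1113, 1062, 1059, 933, 713, 699, 454
The 2 values of 1113 occupy positions 4–5 → each gets rank 4.
Batch Y values → pooled ranks: 1142→3, 1148→2, 713→9, 1440→1, 1113→4, 1062→6, 699→10
Mean rank = (3 + 2 + 9 + 1 + 4 + 6 + 10) / 7 = 5.00

5.00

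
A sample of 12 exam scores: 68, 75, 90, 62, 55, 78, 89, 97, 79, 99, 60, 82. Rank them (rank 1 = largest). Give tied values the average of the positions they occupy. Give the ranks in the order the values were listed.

9, 8, 3, 10, 12, 7, 4, 2, 6, 1, 11, 5

Sorted (descending): 99, 97, 90, 89, 82, 79, 78, 75, 68, 62, 60, 55
No ties — each value takes its position as its rank.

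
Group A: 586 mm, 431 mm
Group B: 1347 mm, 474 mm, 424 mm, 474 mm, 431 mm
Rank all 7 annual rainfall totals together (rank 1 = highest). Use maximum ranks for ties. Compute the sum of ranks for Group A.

Sorted (descending): 1347, 586, 474, 474, 431, 431, 424
The 2 values of 474 occupy positions 3–4 → each gets rank 4.
The 2 values of 431 occupy positions 5–6 → each gets rank 6.
Group A values → pooled ranks: 586→2, 431→6
Rank sum = 2 + 6 = 8

8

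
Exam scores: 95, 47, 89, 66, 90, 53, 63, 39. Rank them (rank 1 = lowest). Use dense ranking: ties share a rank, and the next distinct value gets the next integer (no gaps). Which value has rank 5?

66

Sorted (ascending): 39, 47, 53, 63, 66, 89, 90, 95
No ties — each value takes its position as its rank.
Rank 5 → value 66.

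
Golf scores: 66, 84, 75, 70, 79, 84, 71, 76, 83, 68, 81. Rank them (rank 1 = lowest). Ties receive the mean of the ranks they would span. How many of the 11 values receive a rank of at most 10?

Sorted (ascending): 66, 68, 70, 71, 75, 76, 79, 81, 83, 84, 84
The 2 values of 84 occupy positions 10–11 → average rank (10+11)/2 = 10.5.
Ranks ≤ 10: {1, 2, 3, 4, 5, 6, 7, 8, 9} → 9 values.

9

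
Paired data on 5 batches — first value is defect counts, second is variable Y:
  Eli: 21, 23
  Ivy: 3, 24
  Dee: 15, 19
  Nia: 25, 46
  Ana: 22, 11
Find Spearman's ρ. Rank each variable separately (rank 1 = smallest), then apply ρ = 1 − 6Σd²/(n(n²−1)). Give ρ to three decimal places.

0.100

Ranks of variable 1: 3, 1, 2, 5, 4
Ranks of variable 2: 3, 4, 2, 5, 1
d = r₁ − r₂: 0, -3, 0, 0, 3
d²: 0, 9, 0, 0, 9; Σd² = 18
ρ = 1 − 6·18/(5·24) = 1 − 108/120 = 0.100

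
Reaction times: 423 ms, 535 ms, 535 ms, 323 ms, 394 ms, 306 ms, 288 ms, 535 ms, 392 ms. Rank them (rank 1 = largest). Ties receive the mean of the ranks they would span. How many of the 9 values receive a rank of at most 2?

3

Sorted (descending): 535, 535, 535, 423, 394, 392, 323, 306, 288
The 3 values of 535 occupy positions 1–3 → average rank 2.
Ranks ≤ 2: {2, 2, 2} → 3 values.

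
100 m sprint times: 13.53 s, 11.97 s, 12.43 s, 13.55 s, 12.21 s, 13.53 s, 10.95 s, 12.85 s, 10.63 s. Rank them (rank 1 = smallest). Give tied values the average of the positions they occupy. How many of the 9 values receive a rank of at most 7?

Sorted (ascending): 10.63, 10.95, 11.97, 12.21, 12.43, 12.85, 13.53, 13.53, 13.55
The 2 values of 13.53 occupy positions 7–8 → average rank (7+8)/2 = 7.5.
Ranks ≤ 7: {1, 2, 3, 4, 5, 6} → 6 values.

6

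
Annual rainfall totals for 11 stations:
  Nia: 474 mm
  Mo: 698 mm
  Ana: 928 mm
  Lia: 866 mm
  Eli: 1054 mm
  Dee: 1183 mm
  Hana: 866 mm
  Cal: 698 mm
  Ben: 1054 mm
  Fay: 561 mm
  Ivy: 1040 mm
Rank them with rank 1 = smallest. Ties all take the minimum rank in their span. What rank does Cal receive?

3

Sorted (ascending): 474, 561, 698, 698, 866, 866, 928, 1040, 1054, 1054, 1183
The 2 values of 698 occupy positions 3–4 → each gets rank 3.
The 2 values of 866 occupy positions 5–6 → each gets rank 5.
The 2 values of 1054 occupy positions 9–10 → each gets rank 9.
Cal has value 698 mm → rank 3.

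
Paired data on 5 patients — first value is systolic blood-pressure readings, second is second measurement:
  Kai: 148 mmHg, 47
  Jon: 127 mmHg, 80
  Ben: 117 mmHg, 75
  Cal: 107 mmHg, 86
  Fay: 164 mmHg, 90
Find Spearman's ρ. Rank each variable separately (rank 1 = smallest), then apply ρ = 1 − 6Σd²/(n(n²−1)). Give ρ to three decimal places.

Ranks of variable 1: 4, 3, 2, 1, 5
Ranks of variable 2: 1, 3, 2, 4, 5
d = r₁ − r₂: 3, 0, 0, -3, 0
d²: 9, 0, 0, 9, 0; Σd² = 18
ρ = 1 − 6·18/(5·24) = 1 − 108/120 = 0.100

0.100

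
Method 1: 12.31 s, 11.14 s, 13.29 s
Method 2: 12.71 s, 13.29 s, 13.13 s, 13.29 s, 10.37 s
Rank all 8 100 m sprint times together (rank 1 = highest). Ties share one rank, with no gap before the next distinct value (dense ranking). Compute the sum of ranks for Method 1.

Sorted (descending): 13.29, 13.29, 13.29, 13.13, 12.71, 12.31, 11.14, 10.37
The 3 values of 13.29 share dense rank 1.
Remaining distinct values take the next consecutive integers.
Method 1 values → pooled ranks: 12.31→4, 11.14→5, 13.29→1
Rank sum = 4 + 5 + 1 = 10

10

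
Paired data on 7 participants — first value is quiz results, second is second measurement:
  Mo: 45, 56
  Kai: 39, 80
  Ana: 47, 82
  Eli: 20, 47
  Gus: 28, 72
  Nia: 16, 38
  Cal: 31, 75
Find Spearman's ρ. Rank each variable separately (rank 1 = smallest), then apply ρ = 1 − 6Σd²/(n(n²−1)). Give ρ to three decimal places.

0.786

Ranks of variable 1: 6, 5, 7, 2, 3, 1, 4
Ranks of variable 2: 3, 6, 7, 2, 4, 1, 5
d = r₁ − r₂: 3, -1, 0, 0, -1, 0, -1
d²: 9, 1, 0, 0, 1, 0, 1; Σd² = 12
ρ = 1 − 6·12/(7·48) = 1 − 72/336 = 0.786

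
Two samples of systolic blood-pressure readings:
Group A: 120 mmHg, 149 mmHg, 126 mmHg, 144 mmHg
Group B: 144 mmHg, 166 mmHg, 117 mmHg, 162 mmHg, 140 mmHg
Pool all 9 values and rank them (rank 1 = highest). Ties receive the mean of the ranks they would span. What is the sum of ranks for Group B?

Sorted (descending): 166, 162, 149, 144, 144, 140, 126, 120, 117
The 2 values of 144 occupy positions 4–5 → average rank (4+5)/2 = 4.5.
Group B values → pooled ranks: 144→4.5, 166→1, 117→9, 162→2, 140→6
Rank sum = 4.5 + 1 + 9 + 2 + 6 = 22.5

22.5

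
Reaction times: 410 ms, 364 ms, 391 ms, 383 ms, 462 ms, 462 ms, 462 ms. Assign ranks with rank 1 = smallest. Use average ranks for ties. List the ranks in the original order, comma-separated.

Sorted (ascending): 364, 383, 391, 410, 462, 462, 462
The 3 values of 462 occupy positions 5–7 → average rank 6.

4, 1, 3, 2, 6, 6, 6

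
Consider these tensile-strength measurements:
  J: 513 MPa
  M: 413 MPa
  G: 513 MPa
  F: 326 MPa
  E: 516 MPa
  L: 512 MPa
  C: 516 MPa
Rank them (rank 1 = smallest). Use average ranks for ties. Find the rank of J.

4.5

Sorted (ascending): 326, 413, 512, 513, 513, 516, 516
The 2 values of 513 occupy positions 4–5 → average rank (4+5)/2 = 4.5.
The 2 values of 516 occupy positions 6–7 → average rank (6+7)/2 = 6.5.
J has value 513 MPa → rank 4.5.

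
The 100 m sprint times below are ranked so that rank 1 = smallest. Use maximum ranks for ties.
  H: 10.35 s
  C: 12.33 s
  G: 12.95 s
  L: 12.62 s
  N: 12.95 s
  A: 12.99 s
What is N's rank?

5

Sorted (ascending): 10.35, 12.33, 12.62, 12.95, 12.95, 12.99
The 2 values of 12.95 occupy positions 4–5 → each gets rank 5.
N has value 12.95 s → rank 5.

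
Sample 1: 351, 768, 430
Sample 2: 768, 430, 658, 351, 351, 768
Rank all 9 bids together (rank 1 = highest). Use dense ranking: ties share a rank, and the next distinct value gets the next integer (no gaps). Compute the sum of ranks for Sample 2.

15

Sorted (descending): 768, 768, 768, 658, 430, 430, 351, 351, 351
The 3 values of 768 share dense rank 1.
The 2 values of 430 share dense rank 3.
The 3 values of 351 share dense rank 4.
Remaining distinct values take the next consecutive integers.
Sample 2 values → pooled ranks: 768→1, 430→3, 658→2, 351→4, 351→4, 768→1
Rank sum = 1 + 3 + 2 + 4 + 4 + 1 = 15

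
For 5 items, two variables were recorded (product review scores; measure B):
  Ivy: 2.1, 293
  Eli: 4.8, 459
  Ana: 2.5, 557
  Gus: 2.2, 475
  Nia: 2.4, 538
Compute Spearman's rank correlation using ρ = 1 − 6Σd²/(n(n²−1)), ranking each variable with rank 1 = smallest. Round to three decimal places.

0.400

Ranks of variable 1: 1, 5, 4, 2, 3
Ranks of variable 2: 1, 2, 5, 3, 4
d = r₁ − r₂: 0, 3, -1, -1, -1
d²: 0, 9, 1, 1, 1; Σd² = 12
ρ = 1 − 6·12/(5·24) = 1 − 72/120 = 0.400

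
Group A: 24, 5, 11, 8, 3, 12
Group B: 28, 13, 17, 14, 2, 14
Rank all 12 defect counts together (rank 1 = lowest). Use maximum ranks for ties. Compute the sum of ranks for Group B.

48

Sorted (ascending): 2, 3, 5, 8, 11, 12, 13, 14, 14, 17, 24, 28
The 2 values of 14 occupy positions 8–9 → each gets rank 9.
Group B values → pooled ranks: 28→12, 13→7, 17→10, 14→9, 2→1, 14→9
Rank sum = 12 + 7 + 10 + 9 + 1 + 9 = 48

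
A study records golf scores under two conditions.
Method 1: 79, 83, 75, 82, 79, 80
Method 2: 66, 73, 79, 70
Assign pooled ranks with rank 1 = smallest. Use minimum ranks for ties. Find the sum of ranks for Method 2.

11

Sorted (ascending): 66, 70, 73, 75, 79, 79, 79, 80, 82, 83
The 3 values of 79 occupy positions 5–7 → each gets rank 5.
Method 2 values → pooled ranks: 66→1, 73→3, 79→5, 70→2
Rank sum = 1 + 3 + 5 + 2 = 11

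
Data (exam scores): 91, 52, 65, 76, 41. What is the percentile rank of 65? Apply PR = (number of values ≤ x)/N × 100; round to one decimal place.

N = 5.
Strictly below 65: 2. Equal to 65: 1.
PR = 3/5 × 100 = 60.0

60.0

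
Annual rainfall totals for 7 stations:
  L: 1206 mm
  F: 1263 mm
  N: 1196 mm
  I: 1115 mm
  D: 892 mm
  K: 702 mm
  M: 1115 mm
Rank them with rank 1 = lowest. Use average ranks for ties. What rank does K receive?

1

Sorted (ascending): 702, 892, 1115, 1115, 1196, 1206, 1263
The 2 values of 1115 occupy positions 3–4 → average rank (3+4)/2 = 3.5.
K has value 702 mm → rank 1.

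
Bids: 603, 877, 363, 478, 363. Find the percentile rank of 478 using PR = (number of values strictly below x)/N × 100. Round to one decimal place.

N = 5.
Strictly below 478: 2. Equal to 478: 1.
PR = 2/5 × 100 = 40.0

40.0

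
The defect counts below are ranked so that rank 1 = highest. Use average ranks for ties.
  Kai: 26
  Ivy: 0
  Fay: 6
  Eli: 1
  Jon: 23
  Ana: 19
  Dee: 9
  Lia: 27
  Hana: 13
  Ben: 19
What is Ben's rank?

Sorted (descending): 27, 26, 23, 19, 19, 13, 9, 6, 1, 0
The 2 values of 19 occupy positions 4–5 → average rank (4+5)/2 = 4.5.
Ben has value 19 → rank 4.5.

4.5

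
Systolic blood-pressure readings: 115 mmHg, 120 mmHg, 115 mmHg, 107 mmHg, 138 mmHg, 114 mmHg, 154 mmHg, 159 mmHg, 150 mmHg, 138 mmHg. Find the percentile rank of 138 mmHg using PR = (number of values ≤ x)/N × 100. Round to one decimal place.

N = 10.
Strictly below 138: 5. Equal to 138: 2.
PR = 7/10 × 100 = 70.0

70.0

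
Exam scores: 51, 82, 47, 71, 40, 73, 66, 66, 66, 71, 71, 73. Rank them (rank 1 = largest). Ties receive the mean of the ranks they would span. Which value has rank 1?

82

Sorted (descending): 82, 73, 73, 71, 71, 71, 66, 66, 66, 51, 47, 40
The 2 values of 73 occupy positions 2–3 → average rank (2+3)/2 = 2.5.
The 3 values of 71 occupy positions 4–6 → average rank 5.
The 3 values of 66 occupy positions 7–9 → average rank 8.
Rank 1 → value 82.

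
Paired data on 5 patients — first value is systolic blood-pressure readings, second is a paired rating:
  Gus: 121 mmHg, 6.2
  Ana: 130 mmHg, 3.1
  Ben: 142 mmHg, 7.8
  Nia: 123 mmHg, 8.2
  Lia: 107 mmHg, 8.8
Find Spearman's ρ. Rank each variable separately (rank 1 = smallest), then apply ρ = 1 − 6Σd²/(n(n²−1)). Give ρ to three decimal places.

-0.500

Ranks of variable 1: 2, 4, 5, 3, 1
Ranks of variable 2: 2, 1, 3, 4, 5
d = r₁ − r₂: 0, 3, 2, -1, -4
d²: 0, 9, 4, 1, 16; Σd² = 30
ρ = 1 − 6·30/(5·24) = 1 − 180/120 = -0.500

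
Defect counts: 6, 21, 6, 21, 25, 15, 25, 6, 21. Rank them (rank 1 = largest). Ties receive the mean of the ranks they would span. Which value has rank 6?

Sorted (descending): 25, 25, 21, 21, 21, 15, 6, 6, 6
The 2 values of 25 occupy positions 1–2 → average rank (1+2)/2 = 1.5.
The 3 values of 21 occupy positions 3–5 → average rank 4.
The 3 values of 6 occupy positions 7–9 → average rank 8.
Rank 6 → value 15.

15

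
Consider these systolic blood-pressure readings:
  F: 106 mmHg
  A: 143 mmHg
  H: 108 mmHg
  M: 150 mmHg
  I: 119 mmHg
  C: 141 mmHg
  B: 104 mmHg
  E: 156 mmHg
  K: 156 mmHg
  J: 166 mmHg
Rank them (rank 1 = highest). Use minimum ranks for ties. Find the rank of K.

2

Sorted (descending): 166, 156, 156, 150, 143, 141, 119, 108, 106, 104
The 2 values of 156 occupy positions 2–3 → each gets rank 2.
K has value 156 mmHg → rank 2.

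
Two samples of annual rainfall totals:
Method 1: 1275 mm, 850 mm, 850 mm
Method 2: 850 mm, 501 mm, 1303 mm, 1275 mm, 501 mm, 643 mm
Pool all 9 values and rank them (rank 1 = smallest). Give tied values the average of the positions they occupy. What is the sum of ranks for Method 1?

17.5

Sorted (ascending): 501, 501, 643, 850, 850, 850, 1275, 1275, 1303
The 2 values of 501 occupy positions 1–2 → average rank (1+2)/2 = 1.5.
The 3 values of 850 occupy positions 4–6 → average rank 5.
The 2 values of 1275 occupy positions 7–8 → average rank (7+8)/2 = 7.5.
Method 1 values → pooled ranks: 1275→7.5, 850→5, 850→5
Rank sum = 7.5 + 5 + 5 = 17.5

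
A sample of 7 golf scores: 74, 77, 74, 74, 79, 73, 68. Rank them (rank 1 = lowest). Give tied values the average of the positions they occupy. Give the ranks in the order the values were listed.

4, 6, 4, 4, 7, 2, 1

Sorted (ascending): 68, 73, 74, 74, 74, 77, 79
The 3 values of 74 occupy positions 3–5 → average rank 4.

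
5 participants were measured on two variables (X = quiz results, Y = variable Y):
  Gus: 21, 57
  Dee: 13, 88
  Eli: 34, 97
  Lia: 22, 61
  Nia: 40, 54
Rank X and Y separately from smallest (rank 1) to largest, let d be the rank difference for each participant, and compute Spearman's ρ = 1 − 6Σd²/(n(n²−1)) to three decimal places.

-0.300

Ranks of variable 1: 2, 1, 4, 3, 5
Ranks of variable 2: 2, 4, 5, 3, 1
d = r₁ − r₂: 0, -3, -1, 0, 4
d²: 0, 9, 1, 0, 16; Σd² = 26
ρ = 1 − 6·26/(5·24) = 1 − 156/120 = -0.300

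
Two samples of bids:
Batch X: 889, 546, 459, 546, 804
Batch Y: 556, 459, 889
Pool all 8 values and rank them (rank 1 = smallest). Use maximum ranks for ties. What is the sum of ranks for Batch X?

Sorted (ascending): 459, 459, 546, 546, 556, 804, 889, 889
The 2 values of 459 occupy positions 1–2 → each gets rank 2.
The 2 values of 546 occupy positions 3–4 → each gets rank 4.
The 2 values of 889 occupy positions 7–8 → each gets rank 8.
Batch X values → pooled ranks: 889→8, 546→4, 459→2, 546→4, 804→6
Rank sum = 8 + 4 + 2 + 4 + 6 = 24

24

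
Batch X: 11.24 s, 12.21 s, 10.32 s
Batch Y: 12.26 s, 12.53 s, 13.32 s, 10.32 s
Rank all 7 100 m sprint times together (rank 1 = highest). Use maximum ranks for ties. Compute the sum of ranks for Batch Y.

13

Sorted (descending): 13.32, 12.53, 12.26, 12.21, 11.24, 10.32, 10.32
The 2 values of 10.32 occupy positions 6–7 → each gets rank 7.
Batch Y values → pooled ranks: 12.26→3, 12.53→2, 13.32→1, 10.32→7
Rank sum = 3 + 2 + 1 + 7 = 13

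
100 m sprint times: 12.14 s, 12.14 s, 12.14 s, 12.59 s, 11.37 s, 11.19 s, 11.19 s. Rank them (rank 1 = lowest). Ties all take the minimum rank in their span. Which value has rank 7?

12.59

Sorted (ascending): 11.19, 11.19, 11.37, 12.14, 12.14, 12.14, 12.59
The 2 values of 11.19 occupy positions 1–2 → each gets rank 1.
The 3 values of 12.14 occupy positions 4–6 → each gets rank 4.
Rank 7 → value 12.59.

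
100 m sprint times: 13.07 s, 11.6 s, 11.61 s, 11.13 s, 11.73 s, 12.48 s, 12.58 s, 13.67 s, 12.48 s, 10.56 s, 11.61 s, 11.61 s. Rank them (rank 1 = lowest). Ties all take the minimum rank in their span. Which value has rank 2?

Sorted (ascending): 10.56, 11.13, 11.6, 11.61, 11.61, 11.61, 11.73, 12.48, 12.48, 12.58, 13.07, 13.67
The 3 values of 11.61 occupy positions 4–6 → each gets rank 4.
The 2 values of 12.48 occupy positions 8–9 → each gets rank 8.
Rank 2 → value 11.13.

11.13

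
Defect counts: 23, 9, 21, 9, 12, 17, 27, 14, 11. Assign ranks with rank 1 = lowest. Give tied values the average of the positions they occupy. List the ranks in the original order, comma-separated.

Sorted (ascending): 9, 9, 11, 12, 14, 17, 21, 23, 27
The 2 values of 9 occupy positions 1–2 → average rank (1+2)/2 = 1.5.

8, 1.5, 7, 1.5, 4, 6, 9, 5, 3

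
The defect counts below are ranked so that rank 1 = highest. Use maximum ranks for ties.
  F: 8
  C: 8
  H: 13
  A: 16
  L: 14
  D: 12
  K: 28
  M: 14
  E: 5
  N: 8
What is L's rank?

Sorted (descending): 28, 16, 14, 14, 13, 12, 8, 8, 8, 5
The 2 values of 14 occupy positions 3–4 → each gets rank 4.
The 3 values of 8 occupy positions 7–9 → each gets rank 9.
L has value 14 → rank 4.

4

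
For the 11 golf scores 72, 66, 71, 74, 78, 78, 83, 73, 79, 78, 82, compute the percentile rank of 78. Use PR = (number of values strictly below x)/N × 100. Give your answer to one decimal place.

N = 11.
Strictly below 78: 5. Equal to 78: 3.
PR = 5/11 × 100 = 45.5

45.5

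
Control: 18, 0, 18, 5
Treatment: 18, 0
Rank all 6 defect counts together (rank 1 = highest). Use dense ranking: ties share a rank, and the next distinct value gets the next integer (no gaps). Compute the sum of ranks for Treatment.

4

Sorted (descending): 18, 18, 18, 5, 0, 0
The 3 values of 18 share dense rank 1.
The 2 values of 0 share dense rank 3.
Remaining distinct values take the next consecutive integers.
Treatment values → pooled ranks: 18→1, 0→3
Rank sum = 1 + 3 = 4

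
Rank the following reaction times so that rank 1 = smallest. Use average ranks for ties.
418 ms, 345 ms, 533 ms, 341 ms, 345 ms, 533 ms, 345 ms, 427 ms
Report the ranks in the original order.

Sorted (ascending): 341, 345, 345, 345, 418, 427, 533, 533
The 3 values of 345 occupy positions 2–4 → average rank 3.
The 2 values of 533 occupy positions 7–8 → average rank (7+8)/2 = 7.5.

5, 3, 7.5, 1, 3, 7.5, 3, 6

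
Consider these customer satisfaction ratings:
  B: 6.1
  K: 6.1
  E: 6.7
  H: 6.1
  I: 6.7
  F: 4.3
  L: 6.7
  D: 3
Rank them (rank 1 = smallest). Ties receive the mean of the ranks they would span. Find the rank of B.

Sorted (ascending): 3, 4.3, 6.1, 6.1, 6.1, 6.7, 6.7, 6.7
The 3 values of 6.1 occupy positions 3–5 → average rank 4.
The 3 values of 6.7 occupy positions 6–8 → average rank 7.
B has value 6.1 → rank 4.

4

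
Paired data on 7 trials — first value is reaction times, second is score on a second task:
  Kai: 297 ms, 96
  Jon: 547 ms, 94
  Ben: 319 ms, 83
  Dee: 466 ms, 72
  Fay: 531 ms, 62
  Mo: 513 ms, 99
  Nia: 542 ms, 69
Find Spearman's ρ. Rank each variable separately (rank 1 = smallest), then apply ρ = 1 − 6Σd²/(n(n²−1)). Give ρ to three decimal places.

-0.321

Ranks of variable 1: 1, 7, 2, 3, 5, 4, 6
Ranks of variable 2: 6, 5, 4, 3, 1, 7, 2
d = r₁ − r₂: -5, 2, -2, 0, 4, -3, 4
d²: 25, 4, 4, 0, 16, 9, 16; Σd² = 74
ρ = 1 − 6·74/(7·48) = 1 − 444/336 = -0.321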